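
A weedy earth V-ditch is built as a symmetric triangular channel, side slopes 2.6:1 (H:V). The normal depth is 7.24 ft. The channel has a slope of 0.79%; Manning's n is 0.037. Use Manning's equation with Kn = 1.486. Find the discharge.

Q = 1100 ft³/s

For a triangular section with side slope z = 2.6: A = zy² = 2.6×7.24² = 136.3 ft²; P = 2y√(1+z²) = 2×7.24×2.786 = 40.34 ft.
Hydraulic radius R = A/P = 136.3/40.34 = 3.379 ft.
Manning's equation: Q = (1.486/n) A R^(2/3) S^(1/2) = (1.486/0.037) × 136.3 × 3.379^(2/3) × 0.0079^(1/2) = 1100 ft³/s.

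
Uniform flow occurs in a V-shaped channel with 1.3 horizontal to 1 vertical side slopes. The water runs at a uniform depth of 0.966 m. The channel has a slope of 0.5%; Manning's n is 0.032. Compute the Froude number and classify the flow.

For a triangular section with side slope z = 1.3: A = zy² = 1.3×0.966² = 1.213 m²; P = 2y√(1+z²) = 2×0.966×1.64 = 3.169 m.
Hydraulic radius R = A/P = 1.213/3.169 = 0.3828 m.
V = (1/n) R^(2/3) √S = (1/0.032) × 0.3828^(2/3) × √0.005 = 1.165 m/s. Hydraulic depth D_h = A/T = 1.213/2.512 = 0.483 m.
Froude number Fr = V/√(g·D_h) = 1.165/√(9.81×0.483) = 0.535, which is less than 1, so the flow is subcritical.

subcritical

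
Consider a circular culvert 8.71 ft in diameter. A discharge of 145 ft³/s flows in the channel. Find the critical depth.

At critical depth, Q² T / (g A³) = 1, i.e. A³/T = Q²/g = 145²/32.2 = 653.
Trying y = 3.27 ft: A³/T = 1012 — over.
Trying y = 2.92 ft: A³/T = 654.3 — matches.

y_c = 2.92 ft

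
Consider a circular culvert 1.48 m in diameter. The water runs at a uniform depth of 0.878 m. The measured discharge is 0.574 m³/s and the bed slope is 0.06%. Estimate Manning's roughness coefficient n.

For a circular section of diameter D = 1.48 m at depth y = 0.878 m, the central angle is θ = 2 arccos(1 − 2y/D) = 3.517 rad. Then A = (D²/8)(θ − sin θ) = 1.063 m² and P = Dθ/2 = 2.602 m.
Hydraulic radius R = A/P = 1.063/2.602 = 0.4086 m.
Rearranging Manning's equation: n = (1/Q) A R^(2/3) S^(1/2) = (1/0.574) × 1.063 × 0.4086^(2/3) × √0.0006 = 0.025.

n = 0.025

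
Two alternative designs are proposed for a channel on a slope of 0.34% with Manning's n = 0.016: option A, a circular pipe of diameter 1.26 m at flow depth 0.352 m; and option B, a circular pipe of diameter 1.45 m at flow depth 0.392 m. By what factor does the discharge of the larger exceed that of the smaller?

1.36

Channel A: For a circular section of diameter D = 1.26 m at depth y = 0.352 m, the central angle is θ = 2 arccos(1 − 2y/D) = 2.228 rad. Then A = (D²/8)(θ − sin θ) = 0.2849 m² and P = Dθ/2 = 1.403 m. Hydraulic radius R = A/P = 0.2849/1.403 = 0.203 m. Q_A = (1/0.016)·0.2849·0.203^(2/3)·√0.0034 = 0.3586 m³/s.
Channel B: For a circular section of diameter D = 1.45 m at depth y = 0.392 m, the central angle is θ = 2 arccos(1 − 2y/D) = 2.187 rad. Then A = (D²/8)(θ − sin θ) = 0.3604 m² and P = Dθ/2 = 1.586 m. Hydraulic radius R = A/P = 0.3604/1.586 = 0.2273 m. Q_B = (1/0.016)·0.3604·0.2273^(2/3)·√0.0034 = 0.4891 m³/s.
The larger discharge is 0.4891 m³/s and the smaller is 0.3586 m³/s; the ratio is 1.36.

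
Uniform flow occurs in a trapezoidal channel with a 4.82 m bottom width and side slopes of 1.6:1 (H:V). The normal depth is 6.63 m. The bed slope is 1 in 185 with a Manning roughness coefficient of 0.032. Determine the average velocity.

V = 5.22 m/s

With bottom width b = 4.82 m and side slope z = 1.6: A = (b + zy)y = (4.82 + 1.6×6.63)×6.63 = 102.3 m²; P = b + 2y√(1+z²) = 4.82 + 2×6.63×1.887 = 29.84 m.
Hydraulic radius R = A/P = 102.3/29.84 = 3.428 m.
From Manning's equation, V = (1/n) R^(2/3) S^(1/2) = (1/0.032) × 3.428^(2/3) × 0.005405^(1/2) = 5.22 m/s.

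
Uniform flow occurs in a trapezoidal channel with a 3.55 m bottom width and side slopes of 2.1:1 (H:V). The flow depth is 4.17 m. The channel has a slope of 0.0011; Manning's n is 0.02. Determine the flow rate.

Q = 146 m³/s

With bottom width b = 3.55 m and side slope z = 2.1: A = (b + zy)y = (3.55 + 2.1×4.17)×4.17 = 51.32 m²; P = b + 2y√(1+z²) = 3.55 + 2×4.17×2.326 = 22.95 m.
Hydraulic radius R = A/P = 51.32/22.95 = 2.236 m.
Manning's equation: Q = (1/n) A R^(2/3) S^(1/2) = (1/0.02) × 51.32 × 2.236^(2/3) × 0.0011^(1/2) = 146 m³/s.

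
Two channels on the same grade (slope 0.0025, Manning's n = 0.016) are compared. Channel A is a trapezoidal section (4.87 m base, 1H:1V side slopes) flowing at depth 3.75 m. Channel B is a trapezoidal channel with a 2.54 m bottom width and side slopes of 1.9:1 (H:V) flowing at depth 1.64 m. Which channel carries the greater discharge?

channel A

Channel A: With bottom width b = 4.87 m and side slope z = 1: A = (b + zy)y = (4.87 + 1×3.75)×3.75 = 32.33 m²; P = b + 2y√(1+z²) = 4.87 + 2×3.75×1.414 = 15.48 m. Hydraulic radius R = A/P = 32.33/15.48 = 2.089 m. Q_A = (1/0.016)·32.33·2.089^(2/3)·√0.0025 = 165.1 m³/s.
Channel B: With bottom width b = 2.54 m and side slope z = 1.9: A = (b + zy)y = (2.54 + 1.9×1.64)×1.64 = 9.276 m²; P = b + 2y√(1+z²) = 2.54 + 2×1.64×2.147 = 9.582 m. Hydraulic radius R = A/P = 9.276/9.582 = 0.968 m. Q_B = (1/0.016)·9.276·0.968^(2/3)·√0.0025 = 28.37 m³/s.
Q_A = 165.1 m³/s vs Q_B = 28.37 m³/s, so channel A carries more.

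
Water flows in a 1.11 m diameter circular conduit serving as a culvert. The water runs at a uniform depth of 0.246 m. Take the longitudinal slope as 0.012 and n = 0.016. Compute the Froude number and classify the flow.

supercritical

For a circular section of diameter D = 1.11 m at depth y = 0.246 m, the central angle is θ = 2 arccos(1 − 2y/D) = 1.961 rad. Then A = (D²/8)(θ − sin θ) = 0.1595 m² and P = Dθ/2 = 1.088 m.
Hydraulic radius R = A/P = 0.1595/1.088 = 0.1466 m.
V = (1/n) R^(2/3) √S = (1/0.016) × 0.1466^(2/3) × √0.012 = 1.903 m/s. Hydraulic depth D_h = A/T = 0.1595/0.922 = 0.173 m.
Froude number Fr = V/√(g·D_h) = 1.903/√(9.81×0.173) = 1.46, which is greater than 1, so the flow is supercritical.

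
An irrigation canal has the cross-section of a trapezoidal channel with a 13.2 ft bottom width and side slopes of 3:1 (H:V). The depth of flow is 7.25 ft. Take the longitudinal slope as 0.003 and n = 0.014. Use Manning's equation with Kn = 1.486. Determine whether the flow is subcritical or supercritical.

supercritical

With bottom width b = 13.2 ft and side slope z = 3: A = (b + zy)y = (13.2 + 3×7.25)×7.25 = 253.4 ft²; P = b + 2y√(1+z²) = 13.2 + 2×7.25×3.162 = 59.05 ft.
Hydraulic radius R = A/P = 253.4/59.05 = 4.291 ft.
V = (1.486/n) R^(2/3) √S = (1.486/0.014) × 4.291^(2/3) × √0.003 = 15.35 ft/s. Hydraulic depth D_h = A/T = 253.4/56.7 = 4.469 ft.
Froude number Fr = V/√(g·D_h) = 15.35/√(32.2×4.469) = 1.28, which is greater than 1, so the flow is supercritical.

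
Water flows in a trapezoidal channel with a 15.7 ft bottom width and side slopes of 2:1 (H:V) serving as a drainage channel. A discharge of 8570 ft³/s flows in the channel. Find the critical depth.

At critical depth, Q² T / (g A³) = 1, i.e. A³/T = Q²/g = 8570²/32.2 = 2281000.
At y = 8.86 ft: A³/T = 507600 — low.
At y = 15 ft: A³/T = 4255000 — high.
At y = 12.9 ft: A³/T = 2280000 — matches.

y_c = 12.9 ft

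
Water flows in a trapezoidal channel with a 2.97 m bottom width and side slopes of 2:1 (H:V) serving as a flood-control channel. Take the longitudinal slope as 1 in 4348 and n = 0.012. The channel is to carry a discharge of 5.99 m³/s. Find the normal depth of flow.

Manning's equation rearranged: A R^(2/3) = nQ / (1·√S) = 0.012 × 5.99 / (√0.00023) = 4.74.
At y = 1.22 m: A R^(2/3) = 5.609 — too large.
At y = 0.975 m: A R^(2/3) = 3.616 — too small.
At y = 1.12 m: A R^(2/3) = 4.737 — close enough.

y_n = 1.12 m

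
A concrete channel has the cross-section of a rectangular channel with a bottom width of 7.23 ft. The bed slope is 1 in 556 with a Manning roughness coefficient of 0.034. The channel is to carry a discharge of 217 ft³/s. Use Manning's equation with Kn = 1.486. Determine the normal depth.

y_n = 8.67 ft

Manning's equation rearranged: A R^(2/3) = nQ / (1.486·√S) = 0.034 × 217 / (1.486 × √0.001799) = 117.1.
Trying y = 7.28 ft: A R^(2/3) = 94.76 — short.
Trying y = 10.5 ft: A R^(2/3) = 146.8 — over.
Trying y = 8.67 ft: A R^(2/3) = 117 — ≈ 117.1.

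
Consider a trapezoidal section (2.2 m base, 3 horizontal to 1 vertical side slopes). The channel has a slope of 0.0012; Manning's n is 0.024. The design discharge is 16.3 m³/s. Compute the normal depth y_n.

Manning's equation rearranged: A R^(2/3) = nQ / (1·√S) = 0.024 × 16.3 / (√0.0012) = 11.29.
Trying y = 1.34 m: A R^(2/3) = 7.067 — too small.
Trying y = 1.86 m: A R^(2/3) = 14.82 — too large.
Trying y = 1.65 m: A R^(2/3) = 11.27 — close enough.

y_n = 1.65 m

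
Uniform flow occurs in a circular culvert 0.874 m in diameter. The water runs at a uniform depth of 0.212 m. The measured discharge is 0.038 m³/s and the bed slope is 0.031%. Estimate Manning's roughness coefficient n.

For a circular section of diameter D = 0.874 m at depth y = 0.212 m, the central angle is θ = 2 arccos(1 − 2y/D) = 2.06 rad. Then A = (D²/8)(θ − sin θ) = 0.1124 m² and P = Dθ/2 = 0.9002 m.
Hydraulic radius R = A/P = 0.1124/0.9002 = 0.1249 m.
Rearranging Manning's equation: n = (1/Q) A R^(2/3) S^(1/2) = (1/0.038) × 0.1124 × 0.1249^(2/3) × √0.00031 = 0.013.

n = 0.013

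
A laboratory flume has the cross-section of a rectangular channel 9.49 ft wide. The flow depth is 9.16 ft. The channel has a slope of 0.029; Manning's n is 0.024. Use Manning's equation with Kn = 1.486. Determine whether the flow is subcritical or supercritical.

supercritical

Flow area A = b·y = 9.49 × 9.16 = 86.93 ft². Wetted perimeter P = b + 2y = 9.49 + 2×9.16 = 27.81 ft.
Hydraulic radius R = A/P = 86.93/27.81 = 3.126 ft.
V = (1.486/n) R^(2/3) √S = (1.486/0.024) × 3.126^(2/3) × √0.029 = 22.54 ft/s. Hydraulic depth D_h = A/T = 86.93/9.49 = 9.16 ft.
Froude number Fr = V/√(g·D_h) = 22.54/√(32.2×9.16) = 1.31, which is greater than 1, so the flow is supercritical.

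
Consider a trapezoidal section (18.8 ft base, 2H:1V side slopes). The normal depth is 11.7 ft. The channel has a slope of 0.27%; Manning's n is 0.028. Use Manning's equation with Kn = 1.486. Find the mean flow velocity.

With bottom width b = 18.8 ft and side slope z = 2: A = (b + zy)y = (18.8 + 2×11.7)×11.7 = 493.7 ft²; P = b + 2y√(1+z²) = 18.8 + 2×11.7×2.236 = 71.12 ft.
Hydraulic radius R = A/P = 493.7/71.12 = 6.942 ft.
From Manning's equation, V = (1.486/n) R^(2/3) S^(1/2) = (1.486/0.028) × 6.942^(2/3) × 0.0027^(1/2) = 10 ft/s.

V = 10 ft/s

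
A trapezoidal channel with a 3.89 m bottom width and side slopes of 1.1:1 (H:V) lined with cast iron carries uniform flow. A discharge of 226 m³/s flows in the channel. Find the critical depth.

At critical depth, Q² T / (g A³) = 1, i.e. A³/T = Q²/g = 226²/9.81 = 5207.
Try y = 5.04 m: A³/T = 7177 — too large.
Try y = 3.87 m: A³/T = 2527 — too small.
Try y = 4.65 m: A³/T = 5200 — ≈ 5207.

y_c = 4.65 m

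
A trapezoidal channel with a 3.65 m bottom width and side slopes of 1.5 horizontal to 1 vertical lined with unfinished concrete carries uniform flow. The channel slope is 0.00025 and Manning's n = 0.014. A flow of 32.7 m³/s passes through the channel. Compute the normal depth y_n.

y_n = 2.75 m

Manning's equation rearranged: A R^(2/3) = nQ / (1·√S) = 0.014 × 32.7 / (√0.00025) = 28.95.
At y = 2.42 m: A R^(2/3) = 22.29 — low.
At y = 3.02 m: A R^(2/3) = 35.18 — high.
At y = 2.75 m: A R^(2/3) = 28.96 — matches.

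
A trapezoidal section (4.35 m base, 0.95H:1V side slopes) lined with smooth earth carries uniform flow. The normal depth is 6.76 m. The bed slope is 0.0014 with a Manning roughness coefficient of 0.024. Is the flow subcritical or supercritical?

With bottom width b = 4.35 m and side slope z = 0.95: A = (b + zy)y = (4.35 + 0.95×6.76)×6.76 = 72.82 m²; P = b + 2y√(1+z²) = 4.35 + 2×6.76×1.379 = 23 m.
Hydraulic radius R = A/P = 72.82/23 = 3.166 m.
V = (1/n) R^(2/3) √S = (1/0.024) × 3.166^(2/3) × √0.0014 = 3.362 m/s. Hydraulic depth D_h = A/T = 72.82/17.19 = 4.235 m.
Froude number Fr = V/√(g·D_h) = 3.362/√(9.81×4.235) = 0.522, which is less than 1, so the flow is subcritical.

subcritical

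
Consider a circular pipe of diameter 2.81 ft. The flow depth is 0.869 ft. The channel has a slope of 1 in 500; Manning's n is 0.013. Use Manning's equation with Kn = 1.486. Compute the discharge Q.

Q = 5.2 ft³/s

For a circular section of diameter D = 2.81 ft at depth y = 0.869 ft, the central angle is θ = 2 arccos(1 − 2y/D) = 2.359 rad. Then A = (D²/8)(θ − sin θ) = 1.632 ft² and P = Dθ/2 = 3.314 ft.
Hydraulic radius R = A/P = 1.632/3.314 = 0.4924 ft.
Manning's equation: Q = (1.486/n) A R^(2/3) S^(1/2) = (1.486/0.013) × 1.632 × 0.4924^(2/3) × 0.002^(1/2) = 5.2 ft³/s.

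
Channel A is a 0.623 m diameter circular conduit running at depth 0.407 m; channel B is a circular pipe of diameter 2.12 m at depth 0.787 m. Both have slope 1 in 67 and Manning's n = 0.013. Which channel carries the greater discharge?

Channel A: For a circular section of diameter D = 0.623 m at depth y = 0.407 m, the central angle is θ = 2 arccos(1 − 2y/D) = 3.765 rad. Then A = (D²/8)(θ − sin θ) = 0.211 m² and P = Dθ/2 = 1.173 m. Hydraulic radius R = A/P = 0.211/1.173 = 0.1799 m. Q_A = (1/0.013)·0.211·0.1799^(2/3)·√0.01493 = 0.6318 m³/s.
Channel B: For a circular section of diameter D = 2.12 m at depth y = 0.787 m, the central angle is θ = 2 arccos(1 − 2y/D) = 2.621 rad. Then A = (D²/8)(θ − sin θ) = 1.193 m² and P = Dθ/2 = 2.778 m. Hydraulic radius R = A/P = 1.193/2.778 = 0.4293 m. Q_B = (1/0.013)·1.193·0.4293^(2/3)·√0.01493 = 6.379 m³/s.
Q_A = 0.6318 m³/s vs Q_B = 6.379 m³/s, so channel B carries more.

channel B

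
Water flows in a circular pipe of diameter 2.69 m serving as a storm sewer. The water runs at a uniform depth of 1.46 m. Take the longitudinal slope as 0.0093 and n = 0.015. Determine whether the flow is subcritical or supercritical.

For a circular section of diameter D = 2.69 m at depth y = 1.46 m, the central angle is θ = 2 arccos(1 − 2y/D) = 3.313 rad. Then A = (D²/8)(θ − sin θ) = 3.151 m² and P = Dθ/2 = 4.456 m.
Hydraulic radius R = A/P = 3.151/4.456 = 0.7071 m.
V = (1/n) R^(2/3) √S = (1/0.015) × 0.7071^(2/3) × √0.0093 = 5.103 m/s. Hydraulic depth D_h = A/T = 3.151/2.68 = 1.176 m.
Froude number Fr = V/√(g·D_h) = 5.103/√(9.81×1.176) = 1.5, which is greater than 1, so the flow is supercritical.

supercritical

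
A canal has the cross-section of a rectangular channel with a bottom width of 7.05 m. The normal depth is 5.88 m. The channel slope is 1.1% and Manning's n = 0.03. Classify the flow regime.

subcritical

Flow area A = b·y = 7.05 × 5.88 = 41.45 m². Wetted perimeter P = b + 2y = 7.05 + 2×5.88 = 18.81 m.
Hydraulic radius R = A/P = 41.45/18.81 = 2.204 m.
V = (1/n) R^(2/3) √S = (1/0.03) × 2.204^(2/3) × √0.011 = 5.921 m/s. Hydraulic depth D_h = A/T = 41.45/7.05 = 5.88 m.
Froude number Fr = V/√(g·D_h) = 5.921/√(9.81×5.88) = 0.78, which is less than 1, so the flow is subcritical.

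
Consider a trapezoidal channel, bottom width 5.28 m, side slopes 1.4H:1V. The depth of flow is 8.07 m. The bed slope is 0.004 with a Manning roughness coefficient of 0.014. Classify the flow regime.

With bottom width b = 5.28 m and side slope z = 1.4: A = (b + zy)y = (5.28 + 1.4×8.07)×8.07 = 133.8 m²; P = b + 2y√(1+z²) = 5.28 + 2×8.07×1.72 = 33.05 m.
Hydraulic radius R = A/P = 133.8/33.05 = 4.048 m.
V = (1/n) R^(2/3) √S = (1/0.014) × 4.048^(2/3) × √0.004 = 11.47 m/s. Hydraulic depth D_h = A/T = 133.8/27.88 = 4.799 m.
Froude number Fr = V/√(g·D_h) = 11.47/√(9.81×4.799) = 1.67, which is greater than 1, so the flow is supercritical.

supercritical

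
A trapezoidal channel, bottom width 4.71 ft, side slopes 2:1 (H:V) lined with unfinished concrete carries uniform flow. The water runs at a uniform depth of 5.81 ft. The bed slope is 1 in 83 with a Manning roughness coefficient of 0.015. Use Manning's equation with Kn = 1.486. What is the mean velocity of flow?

With bottom width b = 4.71 ft and side slope z = 2: A = (b + zy)y = (4.71 + 2×5.81)×5.81 = 94.88 ft²; P = b + 2y√(1+z²) = 4.71 + 2×5.81×2.236 = 30.69 ft.
Hydraulic radius R = A/P = 94.88/30.69 = 3.091 ft.
From Manning's equation, V = (1.486/n) R^(2/3) S^(1/2) = (1.486/0.015) × 3.091^(2/3) × 0.01205^(1/2) = 23.1 ft/s.

V = 23.1 ft/s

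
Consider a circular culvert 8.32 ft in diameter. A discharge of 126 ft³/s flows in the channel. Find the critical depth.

At critical depth, Q² T / (g A³) = 1, i.e. A³/T = Q²/g = 126²/32.2 = 493.
At y = 1.88 ft: A³/T = 112.3 — too small.
At y = 3.5 ft: A³/T = 1247 — too large.
At y = 2.75 ft: A³/T = 492.6 — close enough.

y_c = 2.75 ft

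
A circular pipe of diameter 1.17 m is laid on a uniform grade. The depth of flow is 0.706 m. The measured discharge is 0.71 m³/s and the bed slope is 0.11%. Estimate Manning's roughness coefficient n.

n = 0.015

For a circular section of diameter D = 1.17 m at depth y = 0.706 m, the central angle is θ = 2 arccos(1 − 2y/D) = 3.558 rad. Then A = (D²/8)(θ − sin θ) = 0.6781 m² and P = Dθ/2 = 2.082 m.
Hydraulic radius R = A/P = 0.6781/2.082 = 0.3258 m.
Rearranging Manning's equation: n = (1/Q) A R^(2/3) S^(1/2) = (1/0.71) × 0.6781 × 0.3258^(2/3) × √0.0011 = 0.015.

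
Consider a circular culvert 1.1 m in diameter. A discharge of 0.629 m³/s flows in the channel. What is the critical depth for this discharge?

y_c = 0.437 m

At critical depth, Q² T / (g A³) = 1, i.e. A³/T = Q²/g = 0.629²/9.81 = 0.04033.
Try y = 0.519 m: A³/T = 0.07814 — too large.
Try y = 0.343 m: A³/T = 0.01588 — too small.
Try y = 0.437 m: A³/T = 0.04043 — close enough.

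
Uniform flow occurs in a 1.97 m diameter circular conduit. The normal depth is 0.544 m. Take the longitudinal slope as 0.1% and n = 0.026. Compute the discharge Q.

Q = 0.385 m³/s

For a circular section of diameter D = 1.97 m at depth y = 0.544 m, the central angle is θ = 2 arccos(1 − 2y/D) = 2.213 rad. Then A = (D²/8)(θ − sin θ) = 0.6852 m² and P = Dθ/2 = 2.18 m.
Hydraulic radius R = A/P = 0.6852/2.18 = 0.3143 m.
Manning's equation: Q = (1/n) A R^(2/3) S^(1/2) = (1/0.026) × 0.6852 × 0.3143^(2/3) × 0.001^(1/2) = 0.385 m³/s.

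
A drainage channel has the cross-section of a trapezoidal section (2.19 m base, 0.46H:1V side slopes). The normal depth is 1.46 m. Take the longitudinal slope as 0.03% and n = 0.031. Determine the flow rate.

Q = 1.97 m³/s

With bottom width b = 2.19 m and side slope z = 0.46: A = (b + zy)y = (2.19 + 0.46×1.46)×1.46 = 4.178 m²; P = b + 2y√(1+z²) = 2.19 + 2×1.46×1.101 = 5.404 m.
Hydraulic radius R = A/P = 4.178/5.404 = 0.7731 m.
Manning's equation: Q = (1/n) A R^(2/3) S^(1/2) = (1/0.031) × 4.178 × 0.7731^(2/3) × 0.0003^(1/2) = 1.97 m³/s.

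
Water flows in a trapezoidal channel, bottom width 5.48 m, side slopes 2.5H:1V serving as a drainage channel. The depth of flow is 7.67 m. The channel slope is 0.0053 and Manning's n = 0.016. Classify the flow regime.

supercritical

With bottom width b = 5.48 m and side slope z = 2.5: A = (b + zy)y = (5.48 + 2.5×7.67)×7.67 = 189.1 m²; P = b + 2y√(1+z²) = 5.48 + 2×7.67×2.693 = 46.78 m.
Hydraulic radius R = A/P = 189.1/46.78 = 4.042 m.
V = (1/n) R^(2/3) √S = (1/0.016) × 4.042^(2/3) × √0.0053 = 11.55 m/s. Hydraulic depth D_h = A/T = 189.1/43.83 = 4.314 m.
Froude number Fr = V/√(g·D_h) = 11.55/√(9.81×4.314) = 1.77, which is greater than 1, so the flow is supercritical.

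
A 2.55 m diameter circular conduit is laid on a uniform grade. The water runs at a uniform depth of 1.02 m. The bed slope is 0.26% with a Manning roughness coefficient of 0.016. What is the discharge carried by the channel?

Q = 4.06 m³/s

For a circular section of diameter D = 2.55 m at depth y = 1.02 m, the central angle is θ = 2 arccos(1 − 2y/D) = 2.739 rad. Then A = (D²/8)(θ − sin θ) = 1.908 m² and P = Dθ/2 = 3.492 m.
Hydraulic radius R = A/P = 1.908/3.492 = 0.5463 m.
Manning's equation: Q = (1/n) A R^(2/3) S^(1/2) = (1/0.016) × 1.908 × 0.5463^(2/3) × 0.0026^(1/2) = 4.06 m³/s.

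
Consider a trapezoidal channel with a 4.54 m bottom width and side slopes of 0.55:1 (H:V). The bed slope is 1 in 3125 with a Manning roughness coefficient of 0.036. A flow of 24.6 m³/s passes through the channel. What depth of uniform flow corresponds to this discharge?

y_n = 4.36 m

Manning's equation rearranged: A R^(2/3) = nQ / (1·√S) = 0.036 × 24.6 / (√0.00032) = 49.51.
Try y = 3.91 m: A R^(2/3) = 40.73 — too small.
Try y = 4.36 m: A R^(2/3) = 49.41 — matches.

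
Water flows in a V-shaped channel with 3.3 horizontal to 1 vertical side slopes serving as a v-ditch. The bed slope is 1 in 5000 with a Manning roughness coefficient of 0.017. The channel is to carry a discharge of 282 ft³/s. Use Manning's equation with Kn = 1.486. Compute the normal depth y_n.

y_n = 5.89 ft

Manning's equation rearranged: A R^(2/3) = nQ / (1.486·√S) = 0.017 × 282 / (1.486 × √0.0002) = 228.1.
Try y = 6.62 ft: A R^(2/3) = 311.9 — high.
Try y = 4.31 ft: A R^(2/3) = 99.32 — low.
Try y = 5.89 ft: A R^(2/3) = 228.4 — ≈ 228.1.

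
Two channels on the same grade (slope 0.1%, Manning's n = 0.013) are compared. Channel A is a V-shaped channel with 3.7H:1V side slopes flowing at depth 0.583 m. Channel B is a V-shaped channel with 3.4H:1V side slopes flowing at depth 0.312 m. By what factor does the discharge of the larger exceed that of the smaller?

Channel A: For a triangular section with side slope z = 3.7: A = zy² = 3.7×0.583² = 1.258 m²; P = 2y√(1+z²) = 2×0.583×3.833 = 4.469 m. Hydraulic radius R = A/P = 1.258/4.469 = 0.2814 m. Q_A = (1/0.013)·1.258·0.2814^(2/3)·√0.001 = 1.314 m³/s.
Channel B: For a triangular section with side slope z = 3.4: A = zy² = 3.4×0.312² = 0.331 m²; P = 2y√(1+z²) = 2×0.312×3.544 = 2.211 m. Hydraulic radius R = A/P = 0.331/2.211 = 0.1497 m. Q_B = (1/0.013)·0.331·0.1497^(2/3)·√0.001 = 0.2269 m³/s.
The larger discharge is 1.314 m³/s and the smaller is 0.2269 m³/s; the ratio is 5.79.

5.79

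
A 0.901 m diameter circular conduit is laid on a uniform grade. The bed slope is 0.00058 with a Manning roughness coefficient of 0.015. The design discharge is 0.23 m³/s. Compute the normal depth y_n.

y_n = 0.507 m

Manning's equation rearranged: A R^(2/3) = nQ / (1·√S) = 0.015 × 0.23 / (√0.00058) = 0.1433.
At y = 0.601 m: A R^(2/3) = 0.1852 — over.
At y = 0.377 m: A R^(2/3) = 0.08633 — short.
At y = 0.507 m: A R^(2/3) = 0.1434 — ≈ 0.1433.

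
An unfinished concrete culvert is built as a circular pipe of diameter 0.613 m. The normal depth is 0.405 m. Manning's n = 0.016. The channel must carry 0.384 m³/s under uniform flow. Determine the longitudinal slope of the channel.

S = 0.00882

For a circular section of diameter D = 0.613 m at depth y = 0.405 m, the central angle is θ = 2 arccos(1 − 2y/D) = 3.796 rad. Then A = (D²/8)(θ − sin θ) = 0.2069 m² and P = Dθ/2 = 1.163 m.
Hydraulic radius R = A/P = 0.2069/1.163 = 0.1778 m.
From Manning's equation, S = [nQ / (1 A R^(2/3))]² = [0.016 × 0.384 / (1 × 0.2069 × 0.1778^(2/3))]² = 0.00882.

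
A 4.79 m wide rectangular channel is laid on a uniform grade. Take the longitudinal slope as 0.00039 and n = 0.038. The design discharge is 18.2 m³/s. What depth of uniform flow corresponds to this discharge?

Manning's equation rearranged: A R^(2/3) = nQ / (1·√S) = 0.038 × 18.2 / (√0.00039) = 35.02.
At y = 5.88 m: A R^(2/3) = 40.15 — over.
At y = 4.42 m: A R^(2/3) = 28.4 — short.
At y = 5.25 m: A R^(2/3) = 35.04 — close enough.

y_n = 5.25 m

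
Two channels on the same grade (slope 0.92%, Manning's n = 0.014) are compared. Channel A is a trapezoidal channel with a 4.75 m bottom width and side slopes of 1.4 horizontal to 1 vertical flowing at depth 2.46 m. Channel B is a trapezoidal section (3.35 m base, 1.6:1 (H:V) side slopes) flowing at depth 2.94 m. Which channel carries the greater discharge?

Channel A: With bottom width b = 4.75 m and side slope z = 1.4: A = (b + zy)y = (4.75 + 1.4×2.46)×2.46 = 20.16 m²; P = b + 2y√(1+z²) = 4.75 + 2×2.46×1.72 = 13.21 m. Hydraulic radius R = A/P = 20.16/13.21 = 1.525 m. Q_A = (1/0.014)·20.16·1.525^(2/3)·√0.0092 = 183 m³/s.
Channel B: With bottom width b = 3.35 m and side slope z = 1.6: A = (b + zy)y = (3.35 + 1.6×2.94)×2.94 = 23.68 m²; P = b + 2y√(1+z²) = 3.35 + 2×2.94×1.887 = 14.44 m. Hydraulic radius R = A/P = 23.68/14.44 = 1.639 m. Q_B = (1/0.014)·23.68·1.639^(2/3)·√0.0092 = 225.5 m³/s.
Q_A = 183 m³/s vs Q_B = 225.5 m³/s, so channel B carries more.

channel B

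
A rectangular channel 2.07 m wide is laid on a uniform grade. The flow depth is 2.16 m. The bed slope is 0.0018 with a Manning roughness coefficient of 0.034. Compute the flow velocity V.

V = 0.983 m/s

Flow area A = b·y = 2.07 × 2.16 = 4.471 m². Wetted perimeter P = b + 2y = 2.07 + 2×2.16 = 6.39 m.
Hydraulic radius R = A/P = 4.471/6.39 = 0.6997 m.
From Manning's equation, V = (1/n) R^(2/3) S^(1/2) = (1/0.034) × 0.6997^(2/3) × 0.0018^(1/2) = 0.983 m/s.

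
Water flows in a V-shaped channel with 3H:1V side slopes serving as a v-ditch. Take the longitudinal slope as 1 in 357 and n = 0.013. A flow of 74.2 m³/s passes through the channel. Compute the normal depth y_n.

y_n = 2.37 m

Manning's equation rearranged: A R^(2/3) = nQ / (1·√S) = 0.013 × 74.2 / (√0.002801) = 18.23.
At y = 1.86 m: A R^(2/3) = 9.547 — too small.
At y = 2.37 m: A R^(2/3) = 18.22 — close enough.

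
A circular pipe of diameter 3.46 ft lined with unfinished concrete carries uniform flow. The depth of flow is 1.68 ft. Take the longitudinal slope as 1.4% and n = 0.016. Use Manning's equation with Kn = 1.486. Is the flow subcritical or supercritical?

For a circular section of diameter D = 3.46 ft at depth y = 1.68 ft, the central angle is θ = 2 arccos(1 − 2y/D) = 3.084 rad. Then A = (D²/8)(θ − sin θ) = 4.528 ft² and P = Dθ/2 = 5.335 ft.
Hydraulic radius R = A/P = 4.528/5.335 = 0.8488 ft.
V = (1.486/n) R^(2/3) √S = (1.486/0.016) × 0.8488^(2/3) × √0.014 = 9.851 ft/s. Hydraulic depth D_h = A/T = 4.528/3.459 = 1.309 ft.
Froude number Fr = V/√(g·D_h) = 9.851/√(32.2×1.309) = 1.52, which is greater than 1, so the flow is supercritical.

supercritical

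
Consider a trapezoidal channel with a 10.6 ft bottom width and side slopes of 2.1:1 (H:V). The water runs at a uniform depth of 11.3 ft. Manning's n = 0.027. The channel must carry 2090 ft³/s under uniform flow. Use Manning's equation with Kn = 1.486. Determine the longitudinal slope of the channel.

S = 0.000852

With bottom width b = 10.6 ft and side slope z = 2.1: A = (b + zy)y = (10.6 + 2.1×11.3)×11.3 = 387.9 ft²; P = b + 2y√(1+z²) = 10.6 + 2×11.3×2.326 = 63.17 ft.
Hydraulic radius R = A/P = 387.9/63.17 = 6.141 ft.
From Manning's equation, S = [nQ / (1.486 A R^(2/3))]² = [0.027 × 2090 / (1.486 × 387.9 × 6.141^(2/3))]² = 0.000852.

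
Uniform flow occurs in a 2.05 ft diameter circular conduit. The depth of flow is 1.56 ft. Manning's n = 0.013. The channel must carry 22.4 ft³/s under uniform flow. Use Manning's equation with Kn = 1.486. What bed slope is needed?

For a circular section of diameter D = 2.05 ft at depth y = 1.56 ft, the central angle is θ = 2 arccos(1 − 2y/D) = 4.24 rad. Then A = (D²/8)(θ − sin θ) = 2.695 ft² and P = Dθ/2 = 4.346 ft.
Hydraulic radius R = A/P = 2.695/4.346 = 0.6201 ft.
From Manning's equation, S = [nQ / (1.486 A R^(2/3))]² = [0.013 × 22.4 / (1.486 × 2.695 × 0.6201^(2/3))]² = 0.01.

S = 0.01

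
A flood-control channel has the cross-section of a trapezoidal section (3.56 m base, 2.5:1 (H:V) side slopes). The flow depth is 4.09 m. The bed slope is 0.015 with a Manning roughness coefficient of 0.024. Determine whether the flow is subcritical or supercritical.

With bottom width b = 3.56 m and side slope z = 2.5: A = (b + zy)y = (3.56 + 2.5×4.09)×4.09 = 56.38 m²; P = b + 2y√(1+z²) = 3.56 + 2×4.09×2.693 = 25.59 m.
Hydraulic radius R = A/P = 56.38/25.59 = 2.204 m.
V = (1/n) R^(2/3) √S = (1/0.024) × 2.204^(2/3) × √0.015 = 8.642 m/s. Hydraulic depth D_h = A/T = 56.38/24.01 = 2.348 m.
Froude number Fr = V/√(g·D_h) = 8.642/√(9.81×2.348) = 1.8, which is greater than 1, so the flow is supercritical.

supercritical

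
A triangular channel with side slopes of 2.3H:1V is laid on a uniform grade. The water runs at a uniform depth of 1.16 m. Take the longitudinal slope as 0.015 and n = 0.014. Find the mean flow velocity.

V = 5.74 m/s

For a triangular section with side slope z = 2.3: A = zy² = 2.3×1.16² = 3.095 m²; P = 2y√(1+z²) = 2×1.16×2.508 = 5.819 m.
Hydraulic radius R = A/P = 3.095/5.819 = 0.5319 m.
From Manning's equation, V = (1/n) R^(2/3) S^(1/2) = (1/0.014) × 0.5319^(2/3) × 0.015^(1/2) = 5.74 m/s.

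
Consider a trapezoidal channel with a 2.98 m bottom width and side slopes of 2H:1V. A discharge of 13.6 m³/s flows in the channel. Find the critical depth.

At critical depth, Q² T / (g A³) = 1, i.e. A³/T = Q²/g = 13.6²/9.81 = 18.85.
Try y = 0.718 m: A³/T = 5.447 — short.
Try y = 1.26 m: A³/T = 41.5 — over.
Try y = 1.02 m: A³/T = 19.02 — matches.

y_c = 1.02 m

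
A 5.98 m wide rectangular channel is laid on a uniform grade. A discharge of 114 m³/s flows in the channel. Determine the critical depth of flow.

For a rectangular channel, critical depth y_c = (q²/g)^(1/3) where q = Q/b = 114/5.98 = 19.06 m²/s.
So y_c = (19.06²/9.81)^(1/3) = 3.33 m.

y_c = 3.33 m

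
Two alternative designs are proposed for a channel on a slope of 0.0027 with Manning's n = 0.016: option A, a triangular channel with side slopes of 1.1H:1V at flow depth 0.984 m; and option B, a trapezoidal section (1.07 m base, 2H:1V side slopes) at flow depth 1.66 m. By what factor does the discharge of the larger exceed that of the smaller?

12.1

Channel A: For a triangular section with side slope z = 1.1: A = zy² = 1.1×0.984² = 1.065 m²; P = 2y√(1+z²) = 2×0.984×1.487 = 2.926 m. Hydraulic radius R = A/P = 1.065/2.926 = 0.3641 m. Q_A = (1/0.016)·1.065·0.3641^(2/3)·√0.0027 = 1.764 m³/s.
Channel B: With bottom width b = 1.07 m and side slope z = 2: A = (b + zy)y = (1.07 + 2×1.66)×1.66 = 7.287 m²; P = b + 2y√(1+z²) = 1.07 + 2×1.66×2.236 = 8.494 m. Hydraulic radius R = A/P = 7.287/8.494 = 0.858 m. Q_B = (1/0.016)·7.287·0.858^(2/3)·√0.0027 = 21.37 m³/s.
The larger discharge is 21.37 m³/s and the smaller is 1.764 m³/s; the ratio is 12.1.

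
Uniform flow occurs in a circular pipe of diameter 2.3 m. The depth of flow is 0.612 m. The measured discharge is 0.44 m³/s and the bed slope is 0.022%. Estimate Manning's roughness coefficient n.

For a circular section of diameter D = 2.3 m at depth y = 0.612 m, the central angle is θ = 2 arccos(1 − 2y/D) = 2.168 rad. Then A = (D²/8)(θ − sin θ) = 0.8867 m² and P = Dθ/2 = 2.493 m.
Hydraulic radius R = A/P = 0.8867/2.493 = 0.3557 m.
Rearranging Manning's equation: n = (1/Q) A R^(2/3) S^(1/2) = (1/0.44) × 0.8867 × 0.3557^(2/3) × √0.00022 = 0.015.

n = 0.015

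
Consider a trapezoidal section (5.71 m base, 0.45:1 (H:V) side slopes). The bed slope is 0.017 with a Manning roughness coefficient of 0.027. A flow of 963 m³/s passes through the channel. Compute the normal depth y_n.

y_n = 8.97 m

Manning's equation rearranged: A R^(2/3) = nQ / (1·√S) = 0.027 × 963 / (√0.017) = 199.4.
At y = 7.19 m: A R^(2/3) = 133.6 — low.
At y = 10.5 m: A R^(2/3) = 267.4 — high.
At y = 8.97 m: A R^(2/3) = 199.4 — close enough.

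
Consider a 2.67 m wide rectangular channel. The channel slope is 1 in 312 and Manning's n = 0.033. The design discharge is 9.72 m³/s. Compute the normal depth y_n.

y_n = 2.36 m

Manning's equation rearranged: A R^(2/3) = nQ / (1·√S) = 0.033 × 9.72 / (√0.003205) = 5.666.
At y = 3 m: A R^(2/3) = 7.598 — high.
At y = 1.97 m: A R^(2/3) = 4.517 — low.
At y = 2.36 m: A R^(2/3) = 5.666 — close enough.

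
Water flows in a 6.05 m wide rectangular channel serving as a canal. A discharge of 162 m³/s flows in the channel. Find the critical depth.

y_c = 4.18 m

For a rectangular channel, critical depth y_c = (q²/g)^(1/3) where q = Q/b = 162/6.05 = 26.78 m²/s.
So y_c = (26.78²/9.81)^(1/3) = 4.18 m.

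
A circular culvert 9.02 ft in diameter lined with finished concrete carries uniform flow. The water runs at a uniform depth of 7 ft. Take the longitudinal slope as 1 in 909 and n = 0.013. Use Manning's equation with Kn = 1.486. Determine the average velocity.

For a circular section of diameter D = 9.02 ft at depth y = 7 ft, the central angle is θ = 2 arccos(1 − 2y/D) = 4.311 rad. Then A = (D²/8)(θ − sin θ) = 53.21 ft² and P = Dθ/2 = 19.44 ft.
Hydraulic radius R = A/P = 53.21/19.44 = 2.737 ft.
From Manning's equation, V = (1.486/n) R^(2/3) S^(1/2) = (1.486/0.013) × 2.737^(2/3) × 0.0011^(1/2) = 7.42 ft/s.

V = 7.42 ft/s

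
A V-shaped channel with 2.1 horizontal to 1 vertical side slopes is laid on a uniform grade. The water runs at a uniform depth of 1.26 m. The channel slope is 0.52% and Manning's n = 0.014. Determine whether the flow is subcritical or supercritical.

For a triangular section with side slope z = 2.1: A = zy² = 2.1×1.26² = 3.334 m²; P = 2y√(1+z²) = 2×1.26×2.326 = 5.861 m.
Hydraulic radius R = A/P = 3.334/5.861 = 0.5688 m.
V = (1/n) R^(2/3) √S = (1/0.014) × 0.5688^(2/3) × √0.0052 = 3.536 m/s. Hydraulic depth D_h = A/T = 3.334/5.292 = 0.63 m.
Froude number Fr = V/√(g·D_h) = 3.536/√(9.81×0.63) = 1.42, which is greater than 1, so the flow is supercritical.

supercritical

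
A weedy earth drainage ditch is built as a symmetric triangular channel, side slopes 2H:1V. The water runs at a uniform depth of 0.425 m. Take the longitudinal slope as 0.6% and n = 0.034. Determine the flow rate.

Q = 0.272 m³/s

For a triangular section with side slope z = 2: A = zy² = 2×0.425² = 0.3612 m²; P = 2y√(1+z²) = 2×0.425×2.236 = 1.901 m.
Hydraulic radius R = A/P = 0.3612/1.901 = 0.1901 m.
Manning's equation: Q = (1/n) A R^(2/3) S^(1/2) = (1/0.034) × 0.3612 × 0.1901^(2/3) × 0.006^(1/2) = 0.272 m³/s.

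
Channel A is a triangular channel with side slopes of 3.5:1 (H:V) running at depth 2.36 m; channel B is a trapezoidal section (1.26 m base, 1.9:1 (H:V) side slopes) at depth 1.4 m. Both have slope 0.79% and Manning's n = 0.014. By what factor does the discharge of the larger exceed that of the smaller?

Channel A: For a triangular section with side slope z = 3.5: A = zy² = 3.5×2.36² = 19.49 m²; P = 2y√(1+z²) = 2×2.36×3.64 = 17.18 m. Hydraulic radius R = A/P = 19.49/17.18 = 1.135 m. Q_A = (1/0.014)·19.49·1.135^(2/3)·√0.0079 = 134.6 m³/s.
Channel B: With bottom width b = 1.26 m and side slope z = 1.9: A = (b + zy)y = (1.26 + 1.9×1.4)×1.4 = 5.488 m²; P = b + 2y√(1+z²) = 1.26 + 2×1.4×2.147 = 7.272 m. Hydraulic radius R = A/P = 5.488/7.272 = 0.7547 m. Q_B = (1/0.014)·5.488·0.7547^(2/3)·√0.0079 = 28.88 m³/s.
The larger discharge is 134.6 m³/s and the smaller is 28.88 m³/s; the ratio is 4.66.

4.66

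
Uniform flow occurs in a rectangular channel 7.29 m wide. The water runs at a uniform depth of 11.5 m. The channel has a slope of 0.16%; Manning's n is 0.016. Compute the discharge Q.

Flow area A = b·y = 7.29 × 11.5 = 83.83 m². Wetted perimeter P = b + 2y = 7.29 + 2×11.5 = 30.29 m.
Hydraulic radius R = A/P = 83.83/30.29 = 2.768 m.
Manning's equation: Q = (1/n) A R^(2/3) S^(1/2) = (1/0.016) × 83.83 × 2.768^(2/3) × 0.0016^(1/2) = 413 m³/s.

Q = 413 m³/s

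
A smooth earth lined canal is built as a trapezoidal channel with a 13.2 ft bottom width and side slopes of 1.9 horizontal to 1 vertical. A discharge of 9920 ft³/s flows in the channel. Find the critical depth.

y_c = 14.5 ft

At critical depth, Q² T / (g A³) = 1, i.e. A³/T = Q²/g = 9920²/32.2 = 3056000.
At y = 18.5 ft: A³/T = 8571000 — high.
At y = 10.8 ft: A³/T = 890500 — low.
At y = 14.5 ft: A³/T = 3020000 — ≈ 3056000.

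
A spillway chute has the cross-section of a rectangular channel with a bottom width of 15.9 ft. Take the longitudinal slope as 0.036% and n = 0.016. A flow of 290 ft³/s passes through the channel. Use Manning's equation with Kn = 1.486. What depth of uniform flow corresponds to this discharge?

Manning's equation rearranged: A R^(2/3) = nQ / (1.486·√S) = 0.016 × 290 / (1.486 × √0.00036) = 164.6.
At y = 4.37 ft: A R^(2/3) = 138.7 — too small.
At y = 4.93 ft: A R^(2/3) = 164.6 — matches.

y_n = 4.93 ft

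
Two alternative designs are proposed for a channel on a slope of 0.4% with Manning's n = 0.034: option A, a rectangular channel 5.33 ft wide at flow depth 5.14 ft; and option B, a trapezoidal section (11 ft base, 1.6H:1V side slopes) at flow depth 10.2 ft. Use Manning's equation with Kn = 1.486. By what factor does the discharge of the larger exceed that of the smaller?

Channel A: Flow area A = b·y = 5.33 × 5.14 = 27.4 ft². Wetted perimeter P = b + 2y = 5.33 + 2×5.14 = 15.61 ft. Hydraulic radius R = A/P = 27.4/15.61 = 1.755 ft. Q_A = (1.486/0.034)·27.4·1.755^(2/3)·√0.004 = 110.2 ft³/s.
Channel B: With bottom width b = 11 ft and side slope z = 1.6: A = (b + zy)y = (11 + 1.6×10.2)×10.2 = 278.7 ft²; P = b + 2y√(1+z²) = 11 + 2×10.2×1.887 = 49.49 ft. Hydraulic radius R = A/P = 278.7/49.49 = 5.631 ft. Q_B = (1.486/0.034)·278.7·5.631^(2/3)·√0.004 = 2438 ft³/s.
The larger discharge is 2438 ft³/s and the smaller is 110.2 ft³/s; the ratio is 22.1.

22.1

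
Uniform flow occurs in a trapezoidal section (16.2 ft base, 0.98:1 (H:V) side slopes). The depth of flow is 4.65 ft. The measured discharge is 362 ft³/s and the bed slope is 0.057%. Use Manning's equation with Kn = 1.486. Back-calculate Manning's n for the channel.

n = 0.021

With bottom width b = 16.2 ft and side slope z = 0.98: A = (b + zy)y = (16.2 + 0.98×4.65)×4.65 = 96.52 ft²; P = b + 2y√(1+z²) = 16.2 + 2×4.65×1.4 = 29.22 ft.
Hydraulic radius R = A/P = 96.52/29.22 = 3.303 ft.
Rearranging Manning's equation: n = (1.486/Q) A R^(2/3) S^(1/2) = (1.486/362) × 96.52 × 3.303^(2/3) × √0.00057 = 0.021.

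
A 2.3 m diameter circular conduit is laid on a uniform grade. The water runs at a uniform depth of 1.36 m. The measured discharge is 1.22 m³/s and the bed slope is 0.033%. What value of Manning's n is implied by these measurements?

n = 0.0281

For a circular section of diameter D = 2.3 m at depth y = 1.36 m, the central angle is θ = 2 arccos(1 − 2y/D) = 3.509 rad. Then A = (D²/8)(θ − sin θ) = 2.558 m² and P = Dθ/2 = 4.035 m.
Hydraulic radius R = A/P = 2.558/4.035 = 0.6338 m.
Rearranging Manning's equation: n = (1/Q) A R^(2/3) S^(1/2) = (1/1.22) × 2.558 × 0.6338^(2/3) × √0.00033 = 0.0281.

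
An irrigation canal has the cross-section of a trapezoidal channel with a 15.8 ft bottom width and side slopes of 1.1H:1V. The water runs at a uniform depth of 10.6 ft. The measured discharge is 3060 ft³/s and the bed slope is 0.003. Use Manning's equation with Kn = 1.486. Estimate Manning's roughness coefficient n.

With bottom width b = 15.8 ft and side slope z = 1.1: A = (b + zy)y = (15.8 + 1.1×10.6)×10.6 = 291.1 ft²; P = b + 2y√(1+z²) = 15.8 + 2×10.6×1.487 = 47.32 ft.
Hydraulic radius R = A/P = 291.1/47.32 = 6.152 ft.
Rearranging Manning's equation: n = (1.486/Q) A R^(2/3) S^(1/2) = (1.486/3060) × 291.1 × 6.152^(2/3) × √0.003 = 0.026.

n = 0.026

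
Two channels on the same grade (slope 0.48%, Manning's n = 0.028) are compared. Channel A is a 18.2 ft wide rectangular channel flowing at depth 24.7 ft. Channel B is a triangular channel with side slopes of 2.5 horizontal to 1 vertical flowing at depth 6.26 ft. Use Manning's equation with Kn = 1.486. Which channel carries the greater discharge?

Channel A: Flow area A = b·y = 18.2 × 24.7 = 449.5 ft². Wetted perimeter P = b + 2y = 18.2 + 2×24.7 = 67.6 ft. Hydraulic radius R = A/P = 449.5/67.6 = 6.65 ft. Q_A = (1.486/0.028)·449.5·6.65^(2/3)·√0.0048 = 5845 ft³/s.
Channel B: For a triangular section with side slope z = 2.5: A = zy² = 2.5×6.26² = 97.97 ft²; P = 2y√(1+z²) = 2×6.26×2.693 = 33.71 ft. Hydraulic radius R = A/P = 97.97/33.71 = 2.906 ft. Q_B = (1.486/0.028)·97.97·2.906^(2/3)·√0.0048 = 733.6 ft³/s.
Q_A = 5845 ft³/s vs Q_B = 733.6 ft³/s, so channel A carries more.

channel A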